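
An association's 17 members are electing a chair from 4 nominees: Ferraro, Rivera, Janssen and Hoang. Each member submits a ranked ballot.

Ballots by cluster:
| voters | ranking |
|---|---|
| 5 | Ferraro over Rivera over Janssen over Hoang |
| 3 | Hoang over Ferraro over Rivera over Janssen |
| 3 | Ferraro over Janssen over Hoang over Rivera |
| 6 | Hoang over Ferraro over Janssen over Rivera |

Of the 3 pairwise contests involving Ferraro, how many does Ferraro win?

Ferraro against each rival (17 voters):
Ferraro vs Rivera: 5+3+3+6 = 17 for Ferraro, 0 for Rivera — Ferraro by 17–0.
Ferraro vs Janssen: 17 to 0, Ferraro.
Ferraro vs Hoang: Ferraro is ranked higher on 5+3 = 8 ballots, Hoang on 9. Hoang wins 9–8.
Ferraro beats Rivera, Janssen; loses to Hoang — 2 pairwise wins.

2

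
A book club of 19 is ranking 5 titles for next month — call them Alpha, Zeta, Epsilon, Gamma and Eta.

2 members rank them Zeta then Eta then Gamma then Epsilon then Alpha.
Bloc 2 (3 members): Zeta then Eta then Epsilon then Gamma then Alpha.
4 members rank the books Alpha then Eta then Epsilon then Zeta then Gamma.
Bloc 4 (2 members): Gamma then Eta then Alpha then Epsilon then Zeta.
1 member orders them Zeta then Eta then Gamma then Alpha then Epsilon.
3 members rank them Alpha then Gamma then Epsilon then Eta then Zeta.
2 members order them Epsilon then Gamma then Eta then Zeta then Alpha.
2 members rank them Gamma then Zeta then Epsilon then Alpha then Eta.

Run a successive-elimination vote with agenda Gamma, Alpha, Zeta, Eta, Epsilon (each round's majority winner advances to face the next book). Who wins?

Round 1: Gamma vs Alpha — 12–7, Gamma advances.
Round 2: Gamma vs Zeta — 9–10, Zeta advances.
Round 3: Zeta vs Eta — 8–11, Eta advances.
Round 4: Eta vs Epsilon — 12–7, Eta advances.
Eta survives the agenda.

Eta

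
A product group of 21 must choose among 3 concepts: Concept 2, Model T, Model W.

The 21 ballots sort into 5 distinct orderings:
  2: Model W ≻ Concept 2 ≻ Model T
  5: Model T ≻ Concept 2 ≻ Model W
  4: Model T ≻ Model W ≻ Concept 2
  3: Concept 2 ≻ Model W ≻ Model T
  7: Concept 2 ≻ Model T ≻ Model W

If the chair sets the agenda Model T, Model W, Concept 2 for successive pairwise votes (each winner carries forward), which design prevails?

Round 1: Model T vs Model W — 16–5, Model T advances.
Round 2: Model T vs Concept 2 — 9–12, Concept 2 advances.
The agenda winner is Concept 2.

Concept 2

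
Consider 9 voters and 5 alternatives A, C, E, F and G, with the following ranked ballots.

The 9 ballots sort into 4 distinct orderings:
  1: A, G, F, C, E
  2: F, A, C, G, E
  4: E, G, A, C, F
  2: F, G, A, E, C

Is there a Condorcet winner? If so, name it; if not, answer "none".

Check each pair by majority over 9 ballots:
A–C: A 9–0.
A vs E: A, 5–4.
A vs F: A wins 5–4.
A–G: G 6–3.
C–E: E 6–3.
C vs F: F wins 5–4.
C–G: G 7–2.
E–F: F 5–4.
E–G: G 5–4.
F vs G: G, 5–4.
G wins every pairwise contest, so G is the Condorcet winner.

G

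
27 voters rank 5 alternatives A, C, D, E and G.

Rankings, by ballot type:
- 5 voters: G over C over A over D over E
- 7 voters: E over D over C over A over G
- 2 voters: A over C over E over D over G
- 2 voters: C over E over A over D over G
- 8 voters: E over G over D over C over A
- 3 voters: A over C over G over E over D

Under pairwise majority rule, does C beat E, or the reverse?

Ballots ranking C above E: 5 + 2 + 2 + 3 = 12.
Ballots ranking E above C: 27 − 12 = 15.
E wins the head-to-head 15–12.

E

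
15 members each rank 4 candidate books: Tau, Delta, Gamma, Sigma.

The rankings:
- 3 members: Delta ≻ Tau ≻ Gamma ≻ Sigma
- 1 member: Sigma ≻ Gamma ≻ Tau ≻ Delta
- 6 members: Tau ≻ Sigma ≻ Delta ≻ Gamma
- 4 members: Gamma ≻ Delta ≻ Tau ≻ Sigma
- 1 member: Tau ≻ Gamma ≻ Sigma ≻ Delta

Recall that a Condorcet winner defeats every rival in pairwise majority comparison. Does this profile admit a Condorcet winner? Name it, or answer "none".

Pairwise majorities:
Tau vs Delta: Tau is ranked higher on 1+6+1 = 8 ballots, Delta on 7. Tau wins 8–7.
Tau vs Gamma: Tau preferred on 3+6+1 = 10 ballots; Tau wins 10–5.
Tau vs Sigma: Tau, 14–1.
Delta vs Gamma: Delta wins 9–6.
Delta vs Sigma: 7 to 8, Sigma.
Gamma vs Sigma: 8 to 7, Gamma.
Tau defeats every rival head-to-head and is the Condorcet winner.

Tau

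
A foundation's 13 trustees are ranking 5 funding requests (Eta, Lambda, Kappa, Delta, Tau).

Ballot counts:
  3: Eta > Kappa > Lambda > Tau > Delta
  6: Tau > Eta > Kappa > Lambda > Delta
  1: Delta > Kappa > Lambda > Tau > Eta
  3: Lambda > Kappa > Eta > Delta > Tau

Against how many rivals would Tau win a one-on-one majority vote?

Tau against each rival (13 reviewers):
Tau–Eta: Tau 7–6.
Tau vs Lambda: Tau preferred on 6 ballots; Lambda wins 7–6.
Tau vs Kappa: 6 for Tau, 7 for Kappa — Kappa by 7–6.
Tau vs Delta: 9 to 4, Tau.
Tau beats Eta, Delta; loses to Lambda, Kappa — 2 pairwise wins.

2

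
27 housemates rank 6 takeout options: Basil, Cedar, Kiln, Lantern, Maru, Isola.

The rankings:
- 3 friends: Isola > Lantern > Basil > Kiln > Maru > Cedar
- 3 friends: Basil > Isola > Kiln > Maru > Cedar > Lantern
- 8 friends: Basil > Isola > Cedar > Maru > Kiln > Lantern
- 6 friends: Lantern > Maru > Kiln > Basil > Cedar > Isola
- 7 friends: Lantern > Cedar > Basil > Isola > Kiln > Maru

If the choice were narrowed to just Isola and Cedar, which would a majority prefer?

Isola

Ballots ranking Isola above Cedar: 3 + 3 + 8 = 14.
Ballots ranking Cedar above Isola: 27 − 14 = 13.
Isola wins the head-to-head 14–13.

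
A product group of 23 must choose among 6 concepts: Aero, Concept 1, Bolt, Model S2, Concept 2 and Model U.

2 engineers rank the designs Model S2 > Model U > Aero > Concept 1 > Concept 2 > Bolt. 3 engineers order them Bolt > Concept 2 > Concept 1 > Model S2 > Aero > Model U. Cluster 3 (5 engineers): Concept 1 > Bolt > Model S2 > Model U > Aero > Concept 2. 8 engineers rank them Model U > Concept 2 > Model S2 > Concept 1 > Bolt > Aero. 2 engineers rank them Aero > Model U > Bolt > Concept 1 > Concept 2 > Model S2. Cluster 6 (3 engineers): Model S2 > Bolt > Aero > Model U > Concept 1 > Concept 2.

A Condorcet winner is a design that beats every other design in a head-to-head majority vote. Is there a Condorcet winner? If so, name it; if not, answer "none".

Pairwise majorities:
Aero–Concept 1: Concept 1 16–7.
Aero vs Bolt: Bolt, 19–4.
Aero vs Model S2: Model S2, 21–2.
Aero vs Concept 2: Aero, 12–11.
Aero vs Model U: Model U, 15–8.
Concept 1–Bolt: Concept 1 15–8.
Concept 1 vs Model S2: Model S2 wins 13–10.
Concept 1 vs Concept 2: Concept 1 wins 12–11.
Concept 1 vs Model U: Model U, 15–8.
Bolt vs Model S2: Model S2, 13–10.
Bolt vs Concept 2: Bolt, 13–10.
Bolt vs Model U: Model U, 12–11.
Model S2 vs Concept 2: Concept 2 wins 13–10.
Model S2–Model U: Model S2 13–10.
Concept 2 vs Model U: Model U wins 20–3.
Each design drops at least one matchup (Aero loses to Concept 1; Concept 1 loses to Model S2; Bolt loses to Concept 1; Model S2 loses to Concept 2; Concept 2 loses to Aero; Model U loses to Model S2); the cycle Aero → Concept 2 → Model S2 → Aero rules out a Condorcet winner.

none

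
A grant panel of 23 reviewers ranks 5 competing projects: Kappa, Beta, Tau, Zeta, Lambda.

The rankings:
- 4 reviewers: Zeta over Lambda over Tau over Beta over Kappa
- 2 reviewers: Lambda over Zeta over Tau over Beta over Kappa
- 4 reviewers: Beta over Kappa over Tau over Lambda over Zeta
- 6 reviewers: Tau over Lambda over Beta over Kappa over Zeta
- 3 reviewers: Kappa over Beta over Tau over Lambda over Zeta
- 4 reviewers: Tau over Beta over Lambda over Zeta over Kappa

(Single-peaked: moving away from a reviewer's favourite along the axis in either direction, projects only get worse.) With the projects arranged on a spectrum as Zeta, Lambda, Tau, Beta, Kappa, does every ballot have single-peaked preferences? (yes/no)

yes

Axis positions: Zeta=1, Lambda=2, Tau=3, Beta=4, Kappa=5.
Cluster 1 (peak Zeta at position 1): ranking walks positions 1-2-3-4-5, expanding outward from the peak — single-peaked.
Cluster 2 (peak Lambda at position 2): ranking walks positions 2-1-3-4-5, expanding outward from the peak — single-peaked.
Cluster 3 (peak Beta at position 4): ranking walks positions 4-5-3-2-1, expanding outward from the peak — single-peaked.
Cluster 4 (peak Tau at position 3): ranking walks positions 3-2-4-5-1, expanding outward from the peak — single-peaked.
Cluster 5 (peak Kappa at position 5): ranking walks positions 5-4-3-2-1, expanding outward from the peak — single-peaked.
Cluster 6 (peak Tau at position 3): ranking walks positions 3-4-2-1-5, expanding outward from the peak — single-peaked.
Every ranking is single-peaked on this axis.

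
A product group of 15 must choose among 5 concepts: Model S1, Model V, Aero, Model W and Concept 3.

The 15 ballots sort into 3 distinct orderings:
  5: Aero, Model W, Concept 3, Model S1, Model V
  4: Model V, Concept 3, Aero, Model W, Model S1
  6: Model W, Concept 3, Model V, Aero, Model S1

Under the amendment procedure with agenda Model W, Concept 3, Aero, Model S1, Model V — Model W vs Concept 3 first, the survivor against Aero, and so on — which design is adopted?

Round 1: Model W vs Concept 3 — 11–4, Model W advances.
Round 2: Model W vs Aero — 6–9, Aero advances.
Round 3: Aero vs Model S1 — 15–0, Aero advances.
Round 4: Aero vs Model V — 5–10, Model V advances.
The agenda winner is Model V.

Model V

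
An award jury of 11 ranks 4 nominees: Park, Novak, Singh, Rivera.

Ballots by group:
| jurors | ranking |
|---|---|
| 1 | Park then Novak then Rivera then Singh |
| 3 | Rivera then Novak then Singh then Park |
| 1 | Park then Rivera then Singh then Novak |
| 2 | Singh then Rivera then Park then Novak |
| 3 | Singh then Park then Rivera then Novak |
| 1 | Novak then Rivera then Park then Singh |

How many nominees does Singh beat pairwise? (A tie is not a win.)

Singh against each rival (11 jurors):
Singh vs Park: Singh wins 8–3.
Singh vs Novak: Singh wins 6–5.
Singh vs Rivera: Rivera, 6–5.
Singh beats Park, Novak; loses to Rivera — 2 pairwise wins.

2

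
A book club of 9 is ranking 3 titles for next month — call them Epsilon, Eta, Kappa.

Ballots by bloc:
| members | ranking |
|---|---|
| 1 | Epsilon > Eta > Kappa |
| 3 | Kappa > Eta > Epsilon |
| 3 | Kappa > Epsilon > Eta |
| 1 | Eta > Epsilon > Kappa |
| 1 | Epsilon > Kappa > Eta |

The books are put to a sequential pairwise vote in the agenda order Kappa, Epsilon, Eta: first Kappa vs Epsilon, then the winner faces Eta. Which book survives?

Kappa

Round 1: Kappa vs Epsilon — 6–3, Kappa advances.
Round 2: Kappa vs Eta — 7–2, Kappa advances.
The agenda winner is Kappa.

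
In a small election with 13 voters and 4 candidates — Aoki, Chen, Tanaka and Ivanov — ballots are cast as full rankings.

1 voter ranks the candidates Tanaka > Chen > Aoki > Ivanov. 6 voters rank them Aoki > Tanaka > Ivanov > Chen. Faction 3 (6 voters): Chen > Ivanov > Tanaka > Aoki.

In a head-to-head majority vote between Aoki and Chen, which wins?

Chen

Ballots ranking Aoki above Chen: 6.
Ballots ranking Chen above Aoki: 13 − 6 = 7.
Chen wins the head-to-head 7–6.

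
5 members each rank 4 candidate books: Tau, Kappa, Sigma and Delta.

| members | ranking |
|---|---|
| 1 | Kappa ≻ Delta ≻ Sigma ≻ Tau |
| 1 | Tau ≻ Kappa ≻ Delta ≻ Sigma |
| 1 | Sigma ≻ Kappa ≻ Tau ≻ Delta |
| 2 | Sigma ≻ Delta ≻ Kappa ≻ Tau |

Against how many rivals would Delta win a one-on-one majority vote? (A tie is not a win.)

1

Delta against each rival (5 members):
Delta vs Tau: Delta preferred on 1+2 = 3 ballots; Delta wins 3–2.
Delta vs Kappa: 2 to 3, Kappa.
Delta vs Sigma: 1+1 = 2 for Delta, 3 for Sigma — Sigma by 3–2.
Delta beats Tau; loses to Kappa, Sigma — 1 pairwise win.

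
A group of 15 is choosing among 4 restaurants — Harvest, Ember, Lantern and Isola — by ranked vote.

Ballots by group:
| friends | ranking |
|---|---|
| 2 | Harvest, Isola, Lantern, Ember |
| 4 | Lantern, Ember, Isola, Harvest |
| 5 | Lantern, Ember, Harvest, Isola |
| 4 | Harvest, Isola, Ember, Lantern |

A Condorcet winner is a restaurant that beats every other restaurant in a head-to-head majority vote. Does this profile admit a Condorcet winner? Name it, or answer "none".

Check each pair by majority over 15 ballots:
Harvest–Ember: Ember 9–6.
Harvest–Lantern: Lantern 9–6.
Harvest vs Isola: Harvest, 11–4.
Ember vs Lantern: Lantern, 11–4.
Ember–Isola: Ember 9–6.
Lantern–Isola: Lantern 9–6.
Lantern beats each of Harvest, Ember, Isola — Lantern is the Condorcet winner.

Lantern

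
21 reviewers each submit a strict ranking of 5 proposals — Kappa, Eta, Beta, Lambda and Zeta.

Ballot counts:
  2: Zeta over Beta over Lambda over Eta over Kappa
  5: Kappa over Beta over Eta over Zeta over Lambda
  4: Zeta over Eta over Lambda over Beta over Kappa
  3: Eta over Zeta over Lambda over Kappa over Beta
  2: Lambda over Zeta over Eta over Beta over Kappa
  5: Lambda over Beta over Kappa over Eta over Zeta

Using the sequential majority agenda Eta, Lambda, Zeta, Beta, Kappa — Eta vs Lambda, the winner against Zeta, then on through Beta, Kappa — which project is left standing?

Beta

Round 1: Eta vs Lambda — 12–9, Eta advances.
Round 2: Eta vs Zeta — 13–8, Eta advances.
Round 3: Eta vs Beta — 9–12, Beta advances.
Round 4: Beta vs Kappa — 13–8, Beta advances.
Beta survives the agenda.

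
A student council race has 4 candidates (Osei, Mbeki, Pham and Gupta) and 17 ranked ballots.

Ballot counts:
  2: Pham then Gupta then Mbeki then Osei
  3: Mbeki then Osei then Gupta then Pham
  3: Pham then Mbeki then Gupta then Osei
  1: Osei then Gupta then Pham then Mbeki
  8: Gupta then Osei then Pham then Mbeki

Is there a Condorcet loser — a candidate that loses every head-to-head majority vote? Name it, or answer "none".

Pairwise majorities:
Osei vs Mbeki: 9 to 8, Osei.
Osei vs Pham: Osei wins 12–5.
Osei vs Gupta: Osei is ranked higher on 3+1 = 4 ballots, Gupta on 13. Gupta wins 13–4.
Mbeki vs Pham: 3 to 14, Pham.
Mbeki vs Gupta: Gupta wins 11–6.
Pham–Gupta: Gupta 12–5.
Mbeki is beaten in every head-to-head and is the Condorcet loser.

Mbeki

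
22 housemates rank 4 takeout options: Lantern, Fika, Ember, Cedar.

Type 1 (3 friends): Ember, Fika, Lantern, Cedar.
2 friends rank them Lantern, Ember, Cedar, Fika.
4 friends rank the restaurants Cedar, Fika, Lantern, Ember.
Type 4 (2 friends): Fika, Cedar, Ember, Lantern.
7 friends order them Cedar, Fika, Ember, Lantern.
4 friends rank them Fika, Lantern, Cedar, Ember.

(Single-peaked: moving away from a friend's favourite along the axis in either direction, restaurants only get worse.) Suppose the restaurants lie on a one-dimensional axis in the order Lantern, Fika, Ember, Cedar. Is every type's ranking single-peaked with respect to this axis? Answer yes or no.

Axis positions: Lantern=1, Fika=2, Ember=3, Cedar=4.
Type 1 (peak Ember at position 3): ranking walks positions 3-2-1-4, expanding outward from the peak — single-peaked.
Type 2: ranking walks positions 1-3-4-2; Ember is ranked above Fika even though Fika lies between Ember and the peak Lantern on the axis — preferences dip and rise again. Not single-peaked.
Type 3: ranking walks positions 4-2-1-3; Fika is ranked above Ember even though Ember lies between Fika and the peak Cedar on the axis — preferences dip and rise again. Not single-peaked.
Type 4: ranking walks positions 2-4-3-1; Cedar is ranked above Ember even though Ember lies between Cedar and the peak Fika on the axis — preferences dip and rise again. Not single-peaked.
Type 5: ranking walks positions 4-2-3-1; Fika is ranked above Ember even though Ember lies between Fika and the peak Cedar on the axis — preferences dip and rise again. Not single-peaked.
Type 6: ranking walks positions 2-1-4-3; Cedar is ranked above Ember even though Ember lies between Cedar and the peak Fika on the axis — preferences dip and rise again. Not single-peaked.
Type 2 violates single-peakedness, so the profile is not single-peaked on this axis.

no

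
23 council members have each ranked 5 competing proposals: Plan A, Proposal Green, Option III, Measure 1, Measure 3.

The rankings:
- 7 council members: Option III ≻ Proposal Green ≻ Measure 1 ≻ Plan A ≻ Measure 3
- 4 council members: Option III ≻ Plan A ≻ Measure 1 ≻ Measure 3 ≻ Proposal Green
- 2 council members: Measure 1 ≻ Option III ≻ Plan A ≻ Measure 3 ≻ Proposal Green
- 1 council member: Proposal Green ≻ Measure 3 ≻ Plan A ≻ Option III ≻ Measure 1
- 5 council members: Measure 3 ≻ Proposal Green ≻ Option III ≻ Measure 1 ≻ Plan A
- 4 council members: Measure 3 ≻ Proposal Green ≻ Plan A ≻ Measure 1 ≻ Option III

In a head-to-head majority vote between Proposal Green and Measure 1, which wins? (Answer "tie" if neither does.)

Ballots ranking Proposal Green above Measure 1: 7 + 1 + 5 + 4 = 17.
Ballots ranking Measure 1 above Proposal Green: 23 − 17 = 6.
Proposal Green wins the head-to-head 17–6.

Proposal Green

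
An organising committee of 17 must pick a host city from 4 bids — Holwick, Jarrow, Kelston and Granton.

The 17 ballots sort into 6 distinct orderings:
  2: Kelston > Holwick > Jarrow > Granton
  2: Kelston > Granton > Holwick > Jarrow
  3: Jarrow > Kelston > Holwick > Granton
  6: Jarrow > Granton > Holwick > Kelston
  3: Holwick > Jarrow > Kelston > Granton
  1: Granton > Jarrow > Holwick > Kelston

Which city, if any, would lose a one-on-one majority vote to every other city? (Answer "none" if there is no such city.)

Head-to-head results (17 organisers):
Holwick vs Jarrow: 2+2+3 = 7 for Holwick, 10 for Jarrow — Jarrow by 10–7.
Holwick–Kelston: Holwick 10–7.
Holwick–Granton: Granton 9–8.
Jarrow vs Kelston: Jarrow wins 13–4.
Jarrow vs Granton: 14 to 3, Jarrow.
Kelston vs Granton: 10 to 7, Kelston.
Each city has at least one pairwise win (Holwick beats Kelston; Jarrow beats Holwick; Kelston beats Granton; Granton beats Holwick) — no Condorcet loser.

none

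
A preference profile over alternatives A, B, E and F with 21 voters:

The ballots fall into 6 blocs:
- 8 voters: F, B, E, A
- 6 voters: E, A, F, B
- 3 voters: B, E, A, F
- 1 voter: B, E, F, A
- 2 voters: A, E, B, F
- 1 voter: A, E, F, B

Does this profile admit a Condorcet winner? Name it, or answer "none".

Pairwise majorities:
A vs B: A preferred on 6+2+1 = 9 ballots; B wins 12–9.
A vs E: A is ranked higher on 2+1 = 3 ballots, E on 18. E wins 18–3.
A vs F: A preferred on 6+3+2+1 = 12 ballots; A wins 12–9.
B vs E: B preferred on 8+3+1 = 12 ballots; B wins 12–9.
B vs F: B preferred on 3+1+2 = 6 ballots; F wins 15–6.
E vs F: 6+3+1+2+1 = 13 for E, 8 for F — E by 13–8.
Each alternative drops at least one matchup (A loses to B; B loses to F; E loses to B; F loses to A); the cycle A → F → B → A rules out a Condorcet winner.

none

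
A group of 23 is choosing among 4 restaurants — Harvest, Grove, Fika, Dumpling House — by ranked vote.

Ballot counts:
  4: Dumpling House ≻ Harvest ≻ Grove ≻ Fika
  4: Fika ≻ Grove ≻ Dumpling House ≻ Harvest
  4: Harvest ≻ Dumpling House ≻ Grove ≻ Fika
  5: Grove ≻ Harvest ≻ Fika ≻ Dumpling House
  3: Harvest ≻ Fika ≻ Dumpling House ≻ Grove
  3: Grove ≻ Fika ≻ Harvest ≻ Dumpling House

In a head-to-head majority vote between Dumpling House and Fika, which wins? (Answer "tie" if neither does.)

Ballots ranking Dumpling House above Fika: 4 + 4 = 8.
Ballots ranking Fika above Dumpling House: 23 − 8 = 15.
Fika wins the head-to-head 15–8.

Fika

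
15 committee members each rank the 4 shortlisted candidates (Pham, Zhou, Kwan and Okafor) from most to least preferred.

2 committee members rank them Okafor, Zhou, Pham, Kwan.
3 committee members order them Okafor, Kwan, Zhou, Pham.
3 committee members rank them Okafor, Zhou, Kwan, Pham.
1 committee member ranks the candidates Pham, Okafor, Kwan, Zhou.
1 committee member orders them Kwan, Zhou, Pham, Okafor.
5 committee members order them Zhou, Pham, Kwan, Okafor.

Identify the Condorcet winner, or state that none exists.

Head-to-head results (15 committee members):
Pham vs Zhou: 1 to 14, Zhou.
Pham vs Kwan: 8 to 7, Pham.
Pham vs Okafor: Pham preferred on 1+1+5 = 7 ballots; Okafor wins 8–7.
Zhou vs Kwan: Zhou is ranked higher on 2+3+5 = 10 ballots, Kwan on 5. Zhou wins 10–5.
Zhou vs Okafor: Zhou preferred on 1+5 = 6 ballots; Okafor wins 9–6.
Kwan vs Okafor: 6 to 9, Okafor.
Only Okafor has no losses; Okafor is the Condorcet winner.

Okafor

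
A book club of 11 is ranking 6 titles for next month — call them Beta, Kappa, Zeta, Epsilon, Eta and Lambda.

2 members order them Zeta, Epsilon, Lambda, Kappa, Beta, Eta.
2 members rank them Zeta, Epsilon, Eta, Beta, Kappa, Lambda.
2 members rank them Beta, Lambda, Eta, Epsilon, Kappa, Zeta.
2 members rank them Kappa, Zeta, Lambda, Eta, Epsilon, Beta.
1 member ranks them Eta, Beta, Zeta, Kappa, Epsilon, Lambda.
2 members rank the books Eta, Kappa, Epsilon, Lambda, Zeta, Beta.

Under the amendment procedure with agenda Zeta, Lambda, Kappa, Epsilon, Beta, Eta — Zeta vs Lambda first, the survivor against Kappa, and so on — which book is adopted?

Eta

Round 1: Zeta vs Lambda — 7–4, Zeta advances.
Round 2: Zeta vs Kappa — 5–6, Kappa advances.
Round 3: Kappa vs Epsilon — 5–6, Epsilon advances.
Round 4: Epsilon vs Beta — 8–3, Epsilon advances.
Round 5: Epsilon vs Eta — 4–7, Eta advances.
Eta survives the agenda.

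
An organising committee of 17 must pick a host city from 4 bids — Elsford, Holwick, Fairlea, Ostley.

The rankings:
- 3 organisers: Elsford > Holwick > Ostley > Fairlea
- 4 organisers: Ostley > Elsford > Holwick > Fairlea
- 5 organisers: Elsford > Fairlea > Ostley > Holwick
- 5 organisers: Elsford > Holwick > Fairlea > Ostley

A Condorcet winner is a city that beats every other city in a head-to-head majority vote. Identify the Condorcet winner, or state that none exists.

Head-to-head results (17 organisers):
Elsford vs Holwick: Elsford preferred on 3+4+5+5 = 17 ballots; Elsford wins 17–0.
Elsford vs Fairlea: Elsford preferred on 3+4+5+5 = 17 ballots; Elsford wins 17–0.
Elsford vs Ostley: 13 to 4, Elsford.
Holwick vs Fairlea: Holwick preferred on 3+4+5 = 12 ballots; Holwick wins 12–5.
Holwick vs Ostley: Holwick preferred on 3+5 = 8 ballots; Ostley wins 9–8.
Fairlea vs Ostley: Fairlea is ranked higher on 5+5 = 10 ballots, Ostley on 7. Fairlea wins 10–7.
Elsford beats each of Holwick, Fairlea, Ostley — Elsford is the Condorcet winner.

Elsford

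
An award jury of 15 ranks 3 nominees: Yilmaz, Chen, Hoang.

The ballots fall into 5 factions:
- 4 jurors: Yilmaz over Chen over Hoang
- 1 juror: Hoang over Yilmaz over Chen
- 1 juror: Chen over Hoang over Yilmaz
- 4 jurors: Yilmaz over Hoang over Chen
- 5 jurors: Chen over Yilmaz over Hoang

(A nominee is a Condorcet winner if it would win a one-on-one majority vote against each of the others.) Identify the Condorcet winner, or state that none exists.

Yilmaz

Head-to-head results (15 jurors):
Yilmaz vs Chen: 4+1+4 = 9 for Yilmaz, 6 for Chen — Yilmaz by 9–6.
Yilmaz vs Hoang: 4+4+5 = 13 for Yilmaz, 2 for Hoang — Yilmaz by 13–2.
Chen vs Hoang: 10 to 5, Chen.
Only Yilmaz has no losses; Yilmaz is the Condorcet winner.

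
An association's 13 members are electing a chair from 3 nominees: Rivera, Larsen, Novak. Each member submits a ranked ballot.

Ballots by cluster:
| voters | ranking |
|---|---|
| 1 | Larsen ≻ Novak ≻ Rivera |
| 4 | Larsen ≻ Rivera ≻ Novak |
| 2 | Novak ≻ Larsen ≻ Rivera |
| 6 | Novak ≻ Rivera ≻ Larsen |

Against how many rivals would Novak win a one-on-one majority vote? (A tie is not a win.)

2

Novak against each rival (13 voters):
Novak–Rivera: Novak 9–4.
Novak vs Larsen: Novak preferred on 2+6 = 8 ballots; Novak wins 8–5.
Novak beats Rivera, Larsen — 2 pairwise wins.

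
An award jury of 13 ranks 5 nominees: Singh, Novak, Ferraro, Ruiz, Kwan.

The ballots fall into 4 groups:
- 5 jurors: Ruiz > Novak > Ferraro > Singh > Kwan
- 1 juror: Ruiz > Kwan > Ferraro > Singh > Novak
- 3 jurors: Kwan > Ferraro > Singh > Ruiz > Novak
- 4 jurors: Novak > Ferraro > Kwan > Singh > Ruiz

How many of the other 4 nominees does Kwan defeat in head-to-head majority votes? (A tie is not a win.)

Kwan against each rival (13 jurors):
Kwan vs Singh: Kwan is ranked higher on 1+3+4 = 8 ballots, Singh on 5. Kwan wins 8–5.
Kwan–Novak: Novak 9–4.
Kwan vs Ferraro: Ferraro wins 9–4.
Kwan vs Ruiz: Kwan wins 7–6.
Kwan beats Singh, Ruiz; loses to Novak, Ferraro — 2 pairwise wins.

2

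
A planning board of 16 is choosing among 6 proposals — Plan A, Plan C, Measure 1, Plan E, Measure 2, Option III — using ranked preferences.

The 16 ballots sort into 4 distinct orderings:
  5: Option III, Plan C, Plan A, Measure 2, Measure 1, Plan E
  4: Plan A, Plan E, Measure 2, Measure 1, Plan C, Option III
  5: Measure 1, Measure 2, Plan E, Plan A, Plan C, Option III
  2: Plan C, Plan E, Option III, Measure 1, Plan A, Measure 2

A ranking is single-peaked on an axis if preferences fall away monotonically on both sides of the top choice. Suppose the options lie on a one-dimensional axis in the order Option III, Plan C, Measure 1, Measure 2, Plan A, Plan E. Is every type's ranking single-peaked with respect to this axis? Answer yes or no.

Axis positions: Option III=1, Plan C=2, Measure 1=3, Measure 2=4, Plan A=5, Plan E=6.
Type 1: ranking walks positions 1-2-5-4-3-6; Plan A is ranked above Measure 1 even though Measure 1 lies between Plan A and the peak Option III on the axis — preferences dip and rise again. Not single-peaked.
Type 2 (peak Plan A at position 5): ranking walks positions 5-6-4-3-2-1, expanding outward from the peak — single-peaked.
Type 3: ranking walks positions 3-4-6-5-2-1; Plan E is ranked above Plan A even though Plan A lies between Plan E and the peak Measure 1 on the axis — preferences dip and rise again. Not single-peaked.
Type 4: ranking walks positions 2-6-1-3-5-4; Plan E is ranked above Measure 1 even though Measure 1 lies between Plan E and the peak Plan C on the axis — preferences dip and rise again. Not single-peaked.
Type 1 violates single-peakedness, so the profile is not single-peaked on this axis.

no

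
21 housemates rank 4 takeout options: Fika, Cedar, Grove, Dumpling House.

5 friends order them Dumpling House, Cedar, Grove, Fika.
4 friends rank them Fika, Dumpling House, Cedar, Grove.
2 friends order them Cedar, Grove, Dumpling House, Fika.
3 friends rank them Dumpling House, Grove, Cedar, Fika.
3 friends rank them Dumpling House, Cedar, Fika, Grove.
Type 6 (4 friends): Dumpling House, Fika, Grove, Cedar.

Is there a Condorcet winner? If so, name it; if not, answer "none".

Dumpling House

Head-to-head results (21 friends):
Fika vs Cedar: Cedar wins 13–8.
Fika vs Grove: Fika, 11–10.
Fika–Dumpling House: Dumpling House 17–4.
Cedar–Grove: Cedar 14–7.
Cedar vs Dumpling House: Dumpling House, 19–2.
Grove vs Dumpling House: Dumpling House, 19–2.
Dumpling House defeats every rival head-to-head and is the Condorcet winner.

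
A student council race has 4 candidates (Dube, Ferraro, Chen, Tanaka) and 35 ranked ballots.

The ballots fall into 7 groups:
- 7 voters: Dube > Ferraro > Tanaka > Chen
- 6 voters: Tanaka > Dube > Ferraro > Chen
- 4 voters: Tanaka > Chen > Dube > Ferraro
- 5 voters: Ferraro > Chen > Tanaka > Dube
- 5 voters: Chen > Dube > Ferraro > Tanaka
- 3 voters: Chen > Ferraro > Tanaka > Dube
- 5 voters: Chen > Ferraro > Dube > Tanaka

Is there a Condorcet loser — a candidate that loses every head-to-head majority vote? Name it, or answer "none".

Head-to-head results (35 voters):
Dube vs Ferraro: Dube wins 22–13.
Dube vs Chen: 7+6 = 13 for Dube, 22 for Chen — Chen by 22–13.
Dube vs Tanaka: 7+5+5 = 17 for Dube, 18 for Tanaka — Tanaka by 18–17.
Ferraro vs Chen: 18 to 17, Ferraro.
Ferraro vs Tanaka: 25 to 10, Ferraro.
Chen vs Tanaka: Chen, 18–17.
Every candidate wins at least one matchup (Dube beats Ferraro; Ferraro beats Chen; Chen beats Dube; Tanaka beats Dube), so there is no Condorcet loser.

none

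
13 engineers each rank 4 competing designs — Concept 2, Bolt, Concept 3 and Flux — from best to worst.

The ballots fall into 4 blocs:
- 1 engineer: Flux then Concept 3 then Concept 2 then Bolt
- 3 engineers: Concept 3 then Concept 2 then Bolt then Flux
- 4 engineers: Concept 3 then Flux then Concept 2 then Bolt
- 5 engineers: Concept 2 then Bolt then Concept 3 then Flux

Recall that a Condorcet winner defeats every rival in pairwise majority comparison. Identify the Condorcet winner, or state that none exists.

Concept 3

Check each pair by majority over 13 ballots:
Concept 2 vs Bolt: Concept 2 preferred on 1+3+4+5 = 13 ballots; Concept 2 wins 13–0.
Concept 2 vs Concept 3: 5 for Concept 2, 8 for Concept 3 — Concept 3 by 8–5.
Concept 2 vs Flux: 3+5 = 8 for Concept 2, 5 for Flux — Concept 2 by 8–5.
Bolt vs Concept 3: 5 for Bolt, 8 for Concept 3 — Concept 3 by 8–5.
Bolt vs Flux: 8 to 5, Bolt.
Concept 3 vs Flux: 12 to 1, Concept 3.
Only Concept 3 has no losses; Concept 3 is the Condorcet winner.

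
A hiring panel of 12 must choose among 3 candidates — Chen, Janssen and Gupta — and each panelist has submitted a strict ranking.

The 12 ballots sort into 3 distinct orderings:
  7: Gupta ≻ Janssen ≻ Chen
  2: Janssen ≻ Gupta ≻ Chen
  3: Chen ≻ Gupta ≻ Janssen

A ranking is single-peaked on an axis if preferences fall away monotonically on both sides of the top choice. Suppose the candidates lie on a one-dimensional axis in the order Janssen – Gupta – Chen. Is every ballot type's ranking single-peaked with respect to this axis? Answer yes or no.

yes

Axis positions: Janssen=1, Gupta=2, Chen=3.
Ballot type 1 (peak Gupta at position 2): ranking walks positions 2-1-3, expanding outward from the peak — single-peaked.
Ballot type 2 (peak Janssen at position 1): ranking walks positions 1-2-3, expanding outward from the peak — single-peaked.
Ballot type 3 (peak Chen at position 3): ranking walks positions 3-2-1, expanding outward from the peak — single-peaked.
Every ranking is single-peaked on this axis.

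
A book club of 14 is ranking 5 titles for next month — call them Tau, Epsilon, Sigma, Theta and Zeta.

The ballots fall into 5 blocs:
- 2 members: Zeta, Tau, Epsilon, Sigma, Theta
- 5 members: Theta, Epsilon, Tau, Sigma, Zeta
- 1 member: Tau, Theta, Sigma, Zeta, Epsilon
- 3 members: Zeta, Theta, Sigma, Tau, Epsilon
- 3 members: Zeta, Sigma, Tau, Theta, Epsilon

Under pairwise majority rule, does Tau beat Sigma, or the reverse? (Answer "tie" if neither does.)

Tau

Ballots ranking Tau above Sigma: 2 + 5 + 1 = 8.
Ballots ranking Sigma above Tau: 14 − 8 = 6.
Tau wins the head-to-head 8–6.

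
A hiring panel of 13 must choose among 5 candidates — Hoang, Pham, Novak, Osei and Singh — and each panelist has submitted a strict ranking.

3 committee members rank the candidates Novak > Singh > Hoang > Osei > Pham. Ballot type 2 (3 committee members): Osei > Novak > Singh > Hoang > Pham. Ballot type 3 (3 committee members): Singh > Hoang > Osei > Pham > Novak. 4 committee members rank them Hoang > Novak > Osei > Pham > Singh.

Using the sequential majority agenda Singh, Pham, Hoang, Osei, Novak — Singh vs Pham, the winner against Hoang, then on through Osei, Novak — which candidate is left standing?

Novak

Round 1: Singh vs Pham — 9–4, Singh advances.
Round 2: Singh vs Hoang — 9–4, Singh advances.
Round 3: Singh vs Osei — 6–7, Osei advances.
Round 4: Osei vs Novak — 6–7, Novak advances.
The agenda winner is Novak.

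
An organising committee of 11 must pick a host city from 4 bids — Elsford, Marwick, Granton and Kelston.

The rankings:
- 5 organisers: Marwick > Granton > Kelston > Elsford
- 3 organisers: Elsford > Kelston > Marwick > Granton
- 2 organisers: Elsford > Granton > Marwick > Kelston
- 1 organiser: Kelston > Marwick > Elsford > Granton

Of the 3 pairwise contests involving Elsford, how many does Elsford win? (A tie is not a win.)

Elsford against each rival (11 organisers):
Elsford vs Marwick: Marwick wins 6–5.
Elsford vs Granton: Elsford is ranked higher on 3+2+1 = 6 ballots, Granton on 5. Elsford wins 6–5.
Elsford vs Kelston: Kelston wins 6–5.
Elsford beats Granton; loses to Marwick, Kelston — 1 pairwise win.

1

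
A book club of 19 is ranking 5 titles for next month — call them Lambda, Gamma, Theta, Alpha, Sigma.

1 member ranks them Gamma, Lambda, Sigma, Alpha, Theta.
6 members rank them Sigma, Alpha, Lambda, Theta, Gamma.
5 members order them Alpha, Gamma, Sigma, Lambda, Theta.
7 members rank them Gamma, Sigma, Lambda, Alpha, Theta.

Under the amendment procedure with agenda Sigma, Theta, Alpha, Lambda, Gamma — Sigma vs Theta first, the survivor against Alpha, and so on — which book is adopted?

Round 1: Sigma vs Theta — 19–0, Sigma advances.
Round 2: Sigma vs Alpha — 14–5, Sigma advances.
Round 3: Sigma vs Lambda — 18–1, Sigma advances.
Round 4: Sigma vs Gamma — 6–13, Gamma advances.
Gamma survives the agenda.

Gamma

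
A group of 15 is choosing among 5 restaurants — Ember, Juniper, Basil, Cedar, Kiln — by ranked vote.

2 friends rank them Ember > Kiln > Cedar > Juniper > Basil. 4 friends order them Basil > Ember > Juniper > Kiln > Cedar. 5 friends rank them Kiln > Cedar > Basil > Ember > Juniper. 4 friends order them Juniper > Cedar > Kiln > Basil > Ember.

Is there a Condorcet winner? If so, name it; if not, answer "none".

Head-to-head results (15 friends):
Ember vs Juniper: 2+4+5 = 11 for Ember, 4 for Juniper — Ember by 11–4.
Ember vs Basil: 2 for Ember, 13 for Basil — Basil by 13–2.
Ember vs Cedar: 2+4 = 6 for Ember, 9 for Cedar — Cedar by 9–6.
Ember vs Kiln: 6 to 9, Kiln.
Juniper vs Basil: 6 to 9, Basil.
Juniper vs Cedar: 4+4 = 8 for Juniper, 7 for Cedar — Juniper by 8–7.
Juniper vs Kiln: Juniper preferred on 4+4 = 8 ballots; Juniper wins 8–7.
Basil vs Cedar: 4 to 11, Cedar.
Basil vs Kiln: 4 to 11, Kiln.
Cedar vs Kiln: 4 to 11, Kiln.
Every restaurant loses at least once (Ember loses to Basil; Juniper loses to Ember; Basil loses to Cedar; Cedar loses to Juniper; Kiln loses to Juniper). The majority relation contains the cycle Ember > Juniper > Cedar > Ember, so there is no Condorcet winner.

none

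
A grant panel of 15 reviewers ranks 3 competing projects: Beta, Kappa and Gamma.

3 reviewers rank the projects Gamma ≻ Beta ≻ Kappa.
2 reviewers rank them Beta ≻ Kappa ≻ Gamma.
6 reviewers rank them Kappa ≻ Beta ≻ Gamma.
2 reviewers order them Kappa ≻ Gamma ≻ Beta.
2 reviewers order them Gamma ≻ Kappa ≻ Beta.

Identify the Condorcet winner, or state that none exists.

Check each pair by majority over 15 ballots:
Beta vs Kappa: 3+2 = 5 for Beta, 10 for Kappa — Kappa by 10–5.
Beta vs Gamma: 8 to 7, Beta.
Kappa vs Gamma: Kappa preferred on 2+6+2 = 10 ballots; Kappa wins 10–5.
Kappa wins every pairwise contest, so Kappa is the Condorcet winner.

Kappa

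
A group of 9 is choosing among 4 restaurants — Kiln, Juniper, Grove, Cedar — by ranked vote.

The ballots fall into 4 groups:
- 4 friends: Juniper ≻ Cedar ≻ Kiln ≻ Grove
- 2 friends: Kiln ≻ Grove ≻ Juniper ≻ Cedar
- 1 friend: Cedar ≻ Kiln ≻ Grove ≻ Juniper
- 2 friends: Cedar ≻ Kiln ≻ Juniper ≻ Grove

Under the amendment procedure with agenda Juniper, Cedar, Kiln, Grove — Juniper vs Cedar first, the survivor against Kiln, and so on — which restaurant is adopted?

Kiln

Round 1: Juniper vs Cedar — 6–3, Juniper advances.
Round 2: Juniper vs Kiln — 4–5, Kiln advances.
Round 3: Kiln vs Grove — 9–0, Kiln advances.
The agenda winner is Kiln.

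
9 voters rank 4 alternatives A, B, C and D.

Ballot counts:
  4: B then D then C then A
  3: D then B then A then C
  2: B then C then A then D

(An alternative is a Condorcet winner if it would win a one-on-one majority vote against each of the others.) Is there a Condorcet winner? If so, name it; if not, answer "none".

Head-to-head results (9 voters):
A vs B: 0 to 9, B.
A vs C: 3 to 6, C.
A vs D: A preferred on 2 ballots; D wins 7–2.
B vs C: 9 to 0, B.
B vs D: B is ranked higher on 4+2 = 6 ballots, D on 3. B wins 6–3.
C vs D: C preferred on 2 ballots; D wins 7–2.
B beats each of A, C, D — B is the Condorcet winner.

B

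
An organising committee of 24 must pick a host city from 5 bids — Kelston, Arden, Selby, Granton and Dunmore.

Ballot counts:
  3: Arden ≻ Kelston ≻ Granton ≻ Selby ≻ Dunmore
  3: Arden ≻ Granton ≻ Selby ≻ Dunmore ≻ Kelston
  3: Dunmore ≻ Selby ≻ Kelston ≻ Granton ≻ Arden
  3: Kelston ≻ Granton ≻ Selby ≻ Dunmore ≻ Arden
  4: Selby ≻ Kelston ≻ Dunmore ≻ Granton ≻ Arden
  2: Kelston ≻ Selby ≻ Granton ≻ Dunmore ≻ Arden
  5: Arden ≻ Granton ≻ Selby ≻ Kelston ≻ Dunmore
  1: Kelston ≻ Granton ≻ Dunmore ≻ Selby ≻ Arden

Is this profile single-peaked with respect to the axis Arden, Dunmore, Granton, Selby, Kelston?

Axis positions: Arden=1, Dunmore=2, Granton=3, Selby=4, Kelston=5.
Group 1: ranking walks positions 1-5-3-4-2; Kelston is ranked above Dunmore even though Dunmore lies between Kelston and the peak Arden on the axis — preferences dip and rise again. Not single-peaked.
Group 2: ranking walks positions 1-3-4-2-5; Granton is ranked above Dunmore even though Dunmore lies between Granton and the peak Arden on the axis — preferences dip and rise again. Not single-peaked.
Group 3: ranking walks positions 2-4-5-3-1; Selby is ranked above Granton even though Granton lies between Selby and the peak Dunmore on the axis — preferences dip and rise again. Not single-peaked.
Group 4: ranking walks positions 5-3-4-2-1; Granton is ranked above Selby even though Selby lies between Granton and the peak Kelston on the axis — preferences dip and rise again. Not single-peaked.
Group 5: ranking walks positions 4-5-2-3-1; Dunmore is ranked above Granton even though Granton lies between Dunmore and the peak Selby on the axis — preferences dip and rise again. Not single-peaked.
Group 6 (peak Kelston at position 5): ranking walks positions 5-4-3-2-1, expanding outward from the peak — single-peaked.
Group 7: ranking walks positions 1-3-4-5-2; Granton is ranked above Dunmore even though Dunmore lies between Granton and the peak Arden on the axis — preferences dip and rise again. Not single-peaked.
Group 8: ranking walks positions 5-3-2-4-1; Granton is ranked above Selby even though Selby lies between Granton and the peak Kelston on the axis — preferences dip and rise again. Not single-peaked.
Group 1 violates single-peakedness, so the profile is not single-peaked on this axis.

no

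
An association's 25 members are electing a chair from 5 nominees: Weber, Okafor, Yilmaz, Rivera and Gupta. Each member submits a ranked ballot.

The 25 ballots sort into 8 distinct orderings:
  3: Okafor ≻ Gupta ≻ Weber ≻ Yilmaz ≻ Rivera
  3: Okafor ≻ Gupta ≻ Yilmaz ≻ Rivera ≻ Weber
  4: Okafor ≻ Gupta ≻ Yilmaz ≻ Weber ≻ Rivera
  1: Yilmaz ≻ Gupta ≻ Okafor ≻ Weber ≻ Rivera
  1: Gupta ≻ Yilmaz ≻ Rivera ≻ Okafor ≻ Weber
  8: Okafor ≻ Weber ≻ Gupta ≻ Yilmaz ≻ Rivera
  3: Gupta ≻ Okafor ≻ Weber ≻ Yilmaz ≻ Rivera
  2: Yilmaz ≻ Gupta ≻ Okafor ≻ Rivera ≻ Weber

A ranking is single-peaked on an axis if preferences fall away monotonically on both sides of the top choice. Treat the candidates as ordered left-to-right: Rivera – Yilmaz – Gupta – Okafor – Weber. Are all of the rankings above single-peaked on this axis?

Axis positions: Rivera=1, Yilmaz=2, Gupta=3, Okafor=4, Weber=5.
Cluster 1 (peak Okafor at position 4): ranking walks positions 4-3-5-2-1, expanding outward from the peak — single-peaked.
Cluster 2 (peak Okafor at position 4): ranking walks positions 4-3-2-1-5, expanding outward from the peak — single-peaked.
Cluster 3 (peak Okafor at position 4): ranking walks positions 4-3-2-5-1, expanding outward from the peak — single-peaked.
Cluster 4 (peak Yilmaz at position 2): ranking walks positions 2-3-4-5-1, expanding outward from the peak — single-peaked.
Cluster 5 (peak Gupta at position 3): ranking walks positions 3-2-1-4-5, expanding outward from the peak — single-peaked.
Cluster 6 (peak Okafor at position 4): ranking walks positions 4-5-3-2-1, expanding outward from the peak — single-peaked.
Cluster 7 (peak Gupta at position 3): ranking walks positions 3-4-5-2-1, expanding outward from the peak — single-peaked.
Cluster 8 (peak Yilmaz at position 2): ranking walks positions 2-3-4-1-5, expanding outward from the peak — single-peaked.
Every ranking is single-peaked on this axis.

yes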